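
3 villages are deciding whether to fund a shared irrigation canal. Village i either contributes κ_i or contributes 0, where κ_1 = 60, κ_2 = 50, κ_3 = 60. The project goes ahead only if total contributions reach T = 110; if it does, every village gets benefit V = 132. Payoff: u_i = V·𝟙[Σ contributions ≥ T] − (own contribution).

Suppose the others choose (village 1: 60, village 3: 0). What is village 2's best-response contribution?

50

Others' total = 60. Contributing 50 brings total to 110 ≥ 110: gain V − κ_2 = 82.
Best response: 50.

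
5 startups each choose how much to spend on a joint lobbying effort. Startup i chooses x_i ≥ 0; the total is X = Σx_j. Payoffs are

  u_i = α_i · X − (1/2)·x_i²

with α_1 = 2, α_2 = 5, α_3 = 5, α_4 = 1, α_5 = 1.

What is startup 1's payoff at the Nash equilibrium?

26

Startup i's FOC: ∂u_i/∂x_i = α_i − x_i = 0, so x_i* = α_i.
NE contributions = (2, 5, 5, 1, 1); X = 14.
u_1 = α_1·X − ½·(x_1)² = 2·14 − ½·2² = 26.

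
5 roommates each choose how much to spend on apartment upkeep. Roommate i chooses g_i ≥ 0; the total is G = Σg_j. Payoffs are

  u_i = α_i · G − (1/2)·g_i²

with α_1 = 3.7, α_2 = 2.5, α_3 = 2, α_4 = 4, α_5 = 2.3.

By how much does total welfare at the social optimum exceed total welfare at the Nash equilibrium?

Roommate i's FOC: ∂u_i/∂g_i = α_i − g_i = 0, so g_i* = α_i.
NE contributions = (3.7, 2.5, 2, 4, 2.3); G = 14.5.
W^NE = (Σα)·G − ½Σα_i² = 14.5² − ½·45.23 = 187.635.
Planner sets g_i = Σα_j = 14.5 for every i, so G^SO = 5·14.5 = 72.5.
W^SO = (Σα)·G^SO − ½·5·(Σα)² = (5/2)·14.5² = 525.625.
Deadweight loss = W^SO − W^NE = 337.99.

337.99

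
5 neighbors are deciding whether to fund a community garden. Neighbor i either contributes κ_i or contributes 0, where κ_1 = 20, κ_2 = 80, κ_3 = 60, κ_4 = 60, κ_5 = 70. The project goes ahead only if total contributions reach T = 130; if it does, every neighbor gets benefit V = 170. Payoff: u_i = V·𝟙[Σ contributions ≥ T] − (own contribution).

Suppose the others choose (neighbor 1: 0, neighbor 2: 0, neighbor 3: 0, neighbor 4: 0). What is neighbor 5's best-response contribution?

0

Others' total = 0. Even contributing 70 gives 70 < 130: no benefit either way.
Best response: 0.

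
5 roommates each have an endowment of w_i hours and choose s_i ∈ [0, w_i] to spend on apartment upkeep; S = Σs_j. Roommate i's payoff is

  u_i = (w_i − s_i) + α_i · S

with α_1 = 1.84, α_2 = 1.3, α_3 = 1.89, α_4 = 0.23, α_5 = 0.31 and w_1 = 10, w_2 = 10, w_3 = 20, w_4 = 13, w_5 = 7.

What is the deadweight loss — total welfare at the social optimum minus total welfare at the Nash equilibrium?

∂u_i/∂s_i = α_i − 1, so roommate i contributes w_i if α_i > 1, else 0.
α_i > 1 for i ∈ {1, 2, 3}; NE contributions (10, 10, 20, 0, 0), S = 40.
W^NE = Σw_i − S^NE + (Σα_i)·S^NE = 60 + 4.57·40 = 242.8.
Planner: ∂(Σu_j)/∂s_i = Σα_j − 1 = 4.57 > 0, so everyone contributes w_i; S^SO = 60, W^SO = 60 + 4.57·60 = 334.2.
Deadweight loss = 91.4.

91.4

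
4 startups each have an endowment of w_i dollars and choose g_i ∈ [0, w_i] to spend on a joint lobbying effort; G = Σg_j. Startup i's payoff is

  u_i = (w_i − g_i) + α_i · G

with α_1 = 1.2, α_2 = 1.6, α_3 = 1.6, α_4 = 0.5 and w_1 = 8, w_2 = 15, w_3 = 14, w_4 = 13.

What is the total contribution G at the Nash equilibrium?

37

∂u_i/∂g_i = α_i − 1, so startup i contributes w_i if α_i > 1, else 0.
α_i > 1 for i ∈ {1, 2, 3}; NE contributions (8, 15, 14, 0), G = 37.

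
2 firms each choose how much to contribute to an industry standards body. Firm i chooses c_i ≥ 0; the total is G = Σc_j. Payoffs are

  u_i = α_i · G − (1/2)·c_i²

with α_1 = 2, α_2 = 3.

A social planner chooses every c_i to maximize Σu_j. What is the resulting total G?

Planner FOC: ∂(Σu_j)/∂c_i = (Σα_j) − c_i = 0, so c_i^SO = Σα_j = 5 for every i; G^SO = 10.

10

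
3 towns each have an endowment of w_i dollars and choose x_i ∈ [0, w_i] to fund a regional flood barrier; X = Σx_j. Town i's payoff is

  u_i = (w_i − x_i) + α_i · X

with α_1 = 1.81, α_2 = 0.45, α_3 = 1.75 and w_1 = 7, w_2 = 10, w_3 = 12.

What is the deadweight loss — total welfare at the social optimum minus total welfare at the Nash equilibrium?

30.1

∂u_i/∂x_i = α_i − 1, so town i contributes w_i if α_i > 1, else 0.
α_i > 1 for i ∈ {1, 3}; NE contributions (7, 0, 12), X = 19.
W^NE = Σw_i − X^NE + (Σα_i)·X^NE = 29 + 3.01·19 = 86.19.
Planner: ∂(Σu_j)/∂x_i = Σα_j − 1 = 3.01 > 0, so everyone contributes w_i; X^SO = 29, W^SO = 29 + 3.01·29 = 116.29.
Deadweight loss = 30.1.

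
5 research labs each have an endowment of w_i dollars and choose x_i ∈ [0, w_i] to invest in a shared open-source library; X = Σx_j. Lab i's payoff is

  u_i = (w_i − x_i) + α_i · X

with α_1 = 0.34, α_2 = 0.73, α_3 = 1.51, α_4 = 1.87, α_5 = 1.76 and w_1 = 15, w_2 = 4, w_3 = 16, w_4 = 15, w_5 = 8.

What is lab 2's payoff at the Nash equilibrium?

∂u_i/∂x_i = α_i − 1, so lab i contributes w_i if α_i > 1, else 0.
α_i > 1 for i ∈ {3, 4, 5}; NE contributions (0, 0, 16, 15, 8), X = 39.
u_2 = (4 − 0) + 0.73·39 = 32.47.

32.47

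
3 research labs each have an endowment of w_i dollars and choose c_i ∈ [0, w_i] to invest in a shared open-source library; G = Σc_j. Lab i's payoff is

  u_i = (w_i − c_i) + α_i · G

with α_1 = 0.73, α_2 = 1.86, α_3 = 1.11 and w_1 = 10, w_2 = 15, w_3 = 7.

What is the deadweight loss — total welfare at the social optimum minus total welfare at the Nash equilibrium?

∂u_i/∂c_i = α_i − 1, so lab i contributes w_i if α_i > 1, else 0.
α_i > 1 for i ∈ {2, 3}; NE contributions (0, 15, 7), G = 22.
W^NE = Σw_i − G^NE + (Σα_i)·G^NE = 32 + 2.7·22 = 91.4.
Planner: ∂(Σu_j)/∂c_i = Σα_j − 1 = 2.7 > 0, so everyone contributes w_i; G^SO = 32, W^SO = 32 + 2.7·32 = 118.4.
Deadweight loss = 27.

27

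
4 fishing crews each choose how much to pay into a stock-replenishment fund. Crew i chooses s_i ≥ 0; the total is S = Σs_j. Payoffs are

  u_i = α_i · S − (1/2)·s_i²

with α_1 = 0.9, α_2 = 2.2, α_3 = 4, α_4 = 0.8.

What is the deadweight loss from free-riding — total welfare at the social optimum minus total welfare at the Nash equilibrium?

73.555

Crew i's FOC: ∂u_i/∂s_i = α_i − s_i = 0, so s_i* = α_i.
NE contributions = (0.9, 2.2, 4, 0.8); S = 7.9.
W^NE = (Σα)·S − ½Σα_i² = 7.9² − ½·22.29 = 51.265.
Planner sets s_i = Σα_j = 7.9 for every i, so S^SO = 4·7.9 = 31.6.
W^SO = (Σα)·S^SO − ½·4·(Σα)² = (4/2)·7.9² = 124.82.
Deadweight loss = W^SO − W^NE = 73.555.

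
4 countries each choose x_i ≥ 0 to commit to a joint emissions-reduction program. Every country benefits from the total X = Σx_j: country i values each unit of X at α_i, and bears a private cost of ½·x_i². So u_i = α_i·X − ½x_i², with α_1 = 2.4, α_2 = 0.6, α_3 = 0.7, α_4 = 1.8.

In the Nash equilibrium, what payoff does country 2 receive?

Country i's FOC: ∂u_i/∂x_i = α_i − x_i = 0, so x_i* = α_i.
NE contributions = (2.4, 0.6, 0.7, 1.8); X = 5.5.
u_2 = α_2·X − ½·(x_2)² = 0.6·5.5 − ½·0.6² = 3.12.

3.12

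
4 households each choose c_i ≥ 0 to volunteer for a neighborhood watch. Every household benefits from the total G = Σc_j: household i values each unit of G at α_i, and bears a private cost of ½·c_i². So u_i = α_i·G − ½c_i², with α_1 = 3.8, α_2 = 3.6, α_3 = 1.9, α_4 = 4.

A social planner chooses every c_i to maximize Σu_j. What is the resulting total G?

Planner FOC: ∂(Σu_j)/∂c_i = (Σα_j) − c_i = 0, so c_i^SO = Σα_j = 13.3 for every i; G^SO = 53.2.

53.2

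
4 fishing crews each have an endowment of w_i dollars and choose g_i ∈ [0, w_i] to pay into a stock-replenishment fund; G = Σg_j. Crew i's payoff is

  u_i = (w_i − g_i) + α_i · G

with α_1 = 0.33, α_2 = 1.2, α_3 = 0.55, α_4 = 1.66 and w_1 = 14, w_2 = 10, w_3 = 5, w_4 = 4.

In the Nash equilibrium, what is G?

∂u_i/∂g_i = α_i − 1, so crew i contributes w_i if α_i > 1, else 0.
α_i > 1 for i ∈ {2, 4}; NE contributions (0, 10, 0, 4), G = 14.

14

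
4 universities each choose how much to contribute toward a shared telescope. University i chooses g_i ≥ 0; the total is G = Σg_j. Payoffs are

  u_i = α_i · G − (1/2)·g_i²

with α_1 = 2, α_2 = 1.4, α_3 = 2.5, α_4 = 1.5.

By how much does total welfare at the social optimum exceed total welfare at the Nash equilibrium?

61.99

University i's FOC: ∂u_i/∂g_i = α_i − g_i = 0, so g_i* = α_i.
NE contributions = (2, 1.4, 2.5, 1.5); G = 7.4.
W^NE = (Σα)·G − ½Σα_i² = 7.4² − ½·14.46 = 47.53.
Planner sets g_i = Σα_j = 7.4 for every i, so G^SO = 4·7.4 = 29.6.
W^SO = (Σα)·G^SO − ½·4·(Σα)² = (4/2)·7.4² = 109.52.
Deadweight loss = W^SO − W^NE = 61.99.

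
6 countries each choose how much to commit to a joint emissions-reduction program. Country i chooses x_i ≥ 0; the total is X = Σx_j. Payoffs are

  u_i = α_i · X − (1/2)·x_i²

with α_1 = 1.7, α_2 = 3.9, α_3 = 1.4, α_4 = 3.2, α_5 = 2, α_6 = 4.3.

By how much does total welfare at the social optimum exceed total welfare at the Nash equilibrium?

570.895

Country i's FOC: ∂u_i/∂x_i = α_i − x_i = 0, so x_i* = α_i.
NE contributions = (1.7, 3.9, 1.4, 3.2, 2, 4.3); X = 16.5.
W^NE = (Σα)·X − ½Σα_i² = 16.5² − ½·52.79 = 245.855.
Planner sets x_i = Σα_j = 16.5 for every i, so X^SO = 6·16.5 = 99.
W^SO = (Σα)·X^SO − ½·6·(Σα)² = (6/2)·16.5² = 816.75.
Deadweight loss = W^SO − W^NE = 570.895.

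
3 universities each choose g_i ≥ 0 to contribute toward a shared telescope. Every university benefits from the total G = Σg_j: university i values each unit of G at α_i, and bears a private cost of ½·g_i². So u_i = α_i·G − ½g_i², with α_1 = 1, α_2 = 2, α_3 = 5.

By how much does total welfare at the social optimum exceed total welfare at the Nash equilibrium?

47

University i's FOC: ∂u_i/∂g_i = α_i − g_i = 0, so g_i* = α_i.
NE contributions = (1, 2, 5); G = 8.
W^NE = (Σα)·G − ½Σα_i² = 8² − ½·30 = 49.
Planner sets g_i = Σα_j = 8 for every i, so G^SO = 3·8 = 24.
W^SO = (Σα)·G^SO − ½·3·(Σα)² = (3/2)·8² = 96.
Deadweight loss = W^SO − W^NE = 47.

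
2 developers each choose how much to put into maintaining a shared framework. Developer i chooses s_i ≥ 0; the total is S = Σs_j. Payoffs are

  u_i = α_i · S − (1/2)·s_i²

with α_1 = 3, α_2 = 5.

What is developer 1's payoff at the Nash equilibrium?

Developer i's FOC: ∂u_i/∂s_i = α_i − s_i = 0, so s_i* = α_i.
NE contributions = (3, 5); S = 8.
u_1 = α_1·S − ½·(s_1)² = 3·8 − ½·3² = 19.5.

19.5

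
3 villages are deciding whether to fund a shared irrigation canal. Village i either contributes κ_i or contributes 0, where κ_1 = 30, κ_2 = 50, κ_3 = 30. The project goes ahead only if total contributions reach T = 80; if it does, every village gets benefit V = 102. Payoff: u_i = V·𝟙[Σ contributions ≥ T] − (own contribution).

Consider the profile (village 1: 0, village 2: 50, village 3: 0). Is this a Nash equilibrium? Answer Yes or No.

Total = 50 < 80: not provided.
Village 1 (pledges 0, payoff 0): pledging 30 → total 80, payoff 72. Profitable deviation.

No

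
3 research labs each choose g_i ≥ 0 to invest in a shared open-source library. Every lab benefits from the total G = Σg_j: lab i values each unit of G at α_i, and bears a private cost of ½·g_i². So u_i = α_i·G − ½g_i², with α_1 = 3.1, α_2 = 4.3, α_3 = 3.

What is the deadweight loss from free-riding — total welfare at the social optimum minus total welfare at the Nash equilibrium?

72.63

Lab i's FOC: ∂u_i/∂g_i = α_i − g_i = 0, so g_i* = α_i.
NE contributions = (3.1, 4.3, 3); G = 10.4.
W^NE = (Σα)·G − ½Σα_i² = 10.4² − ½·37.1 = 89.61.
Planner sets g_i = Σα_j = 10.4 for every i, so G^SO = 3·10.4 = 31.2.
W^SO = (Σα)·G^SO − ½·3·(Σα)² = (3/2)·10.4² = 162.24.
Deadweight loss = W^SO − W^NE = 72.63.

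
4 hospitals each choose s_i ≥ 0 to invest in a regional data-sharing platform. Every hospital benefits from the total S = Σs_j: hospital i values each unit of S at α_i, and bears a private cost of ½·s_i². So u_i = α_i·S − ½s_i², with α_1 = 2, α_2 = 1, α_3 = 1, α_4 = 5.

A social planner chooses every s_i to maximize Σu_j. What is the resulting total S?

Planner FOC: ∂(Σu_j)/∂s_i = (Σα_j) − s_i = 0, so s_i^SO = Σα_j = 9 for every i; S^SO = 36.

36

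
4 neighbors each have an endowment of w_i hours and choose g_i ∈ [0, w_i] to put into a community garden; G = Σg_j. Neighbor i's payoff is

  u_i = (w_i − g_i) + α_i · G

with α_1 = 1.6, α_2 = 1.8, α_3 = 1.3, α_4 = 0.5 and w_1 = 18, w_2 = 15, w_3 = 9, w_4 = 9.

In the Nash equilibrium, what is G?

42

∂u_i/∂g_i = α_i − 1, so neighbor i contributes w_i if α_i > 1, else 0.
α_i > 1 for i ∈ {1, 2, 3}; NE contributions (18, 15, 9, 0), G = 42.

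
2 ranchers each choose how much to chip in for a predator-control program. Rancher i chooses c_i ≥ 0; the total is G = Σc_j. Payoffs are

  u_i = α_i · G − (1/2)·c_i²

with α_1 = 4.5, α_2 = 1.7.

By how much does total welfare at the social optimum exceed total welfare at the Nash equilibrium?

11.57

Rancher i's FOC: ∂u_i/∂c_i = α_i − c_i = 0, so c_i* = α_i.
NE contributions = (4.5, 1.7); G = 6.2.
W^NE = (Σα)·G − ½Σα_i² = 6.2² − ½·23.14 = 26.87.
Planner sets c_i = Σα_j = 6.2 for every i, so G^SO = 2·6.2 = 12.4.
W^SO = (Σα)·G^SO − ½·2·(Σα)² = (2/2)·6.2² = 38.44.
Deadweight loss = W^SO − W^NE = 11.57.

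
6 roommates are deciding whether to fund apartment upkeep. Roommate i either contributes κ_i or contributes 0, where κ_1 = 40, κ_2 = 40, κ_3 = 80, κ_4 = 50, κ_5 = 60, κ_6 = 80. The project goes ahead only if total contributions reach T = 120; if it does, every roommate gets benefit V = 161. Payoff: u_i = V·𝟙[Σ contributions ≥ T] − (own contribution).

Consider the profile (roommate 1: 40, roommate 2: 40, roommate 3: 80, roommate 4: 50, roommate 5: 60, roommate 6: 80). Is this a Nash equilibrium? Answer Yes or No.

Total = 350 ≥ 120: provided.
Roommate 1 (pledges 40, payoff 121): dropping to 0 → total 310, payoff 161. Profitable deviation.

No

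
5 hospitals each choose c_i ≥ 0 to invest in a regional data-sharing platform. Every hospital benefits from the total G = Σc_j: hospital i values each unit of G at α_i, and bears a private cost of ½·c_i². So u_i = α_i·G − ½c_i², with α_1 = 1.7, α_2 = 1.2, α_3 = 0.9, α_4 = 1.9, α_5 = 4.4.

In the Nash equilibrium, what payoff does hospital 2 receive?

11.4

Hospital i's FOC: ∂u_i/∂c_i = α_i − c_i = 0, so c_i* = α_i.
NE contributions = (1.7, 1.2, 0.9, 1.9, 4.4); G = 10.1.
u_2 = α_2·G − ½·(c_2)² = 1.2·10.1 − ½·1.2² = 11.4.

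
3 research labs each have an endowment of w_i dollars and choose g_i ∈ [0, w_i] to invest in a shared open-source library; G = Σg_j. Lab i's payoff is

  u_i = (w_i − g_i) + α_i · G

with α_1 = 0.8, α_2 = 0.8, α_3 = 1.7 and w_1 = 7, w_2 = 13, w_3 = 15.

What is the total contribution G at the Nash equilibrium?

∂u_i/∂g_i = α_i − 1, so lab i contributes w_i if α_i > 1, else 0.
α_i > 1 for i ∈ {3}; NE contributions (0, 0, 15), G = 15.

15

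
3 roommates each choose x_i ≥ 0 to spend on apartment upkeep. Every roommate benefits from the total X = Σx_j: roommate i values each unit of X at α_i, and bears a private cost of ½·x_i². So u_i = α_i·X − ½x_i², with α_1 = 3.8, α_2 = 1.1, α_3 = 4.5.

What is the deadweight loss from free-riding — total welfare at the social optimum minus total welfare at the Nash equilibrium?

62.13

Roommate i's FOC: ∂u_i/∂x_i = α_i − x_i = 0, so x_i* = α_i.
NE contributions = (3.8, 1.1, 4.5); X = 9.4.
W^NE = (Σα)·X − ½Σα_i² = 9.4² − ½·35.9 = 70.41.
Planner sets x_i = Σα_j = 9.4 for every i, so X^SO = 3·9.4 = 28.2.
W^SO = (Σα)·X^SO − ½·3·(Σα)² = (3/2)·9.4² = 132.54.
Deadweight loss = W^SO − W^NE = 62.13.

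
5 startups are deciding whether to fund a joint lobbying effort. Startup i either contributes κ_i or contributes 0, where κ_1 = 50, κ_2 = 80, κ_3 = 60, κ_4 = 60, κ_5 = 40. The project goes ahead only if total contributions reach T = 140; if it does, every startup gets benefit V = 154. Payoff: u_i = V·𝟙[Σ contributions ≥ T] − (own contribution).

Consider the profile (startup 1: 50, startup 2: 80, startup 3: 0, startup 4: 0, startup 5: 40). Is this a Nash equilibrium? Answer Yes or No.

Yes

Total = 170 ≥ 140: provided.
Startup 1 (pledges 50, payoff 104): dropping to 0 → total 120, payoff 0. No gain.
Startup 2 (pledges 80, payoff 74): dropping to 0 → total 90, payoff 0. No gain.
Startup 3 (pledges 0, payoff 154): pledging 60 → total 230, payoff 94. No gain.
Startup 4 (pledges 0, payoff 154): pledging 60 → total 230, payoff 94. No gain.
Startup 5 (pledges 40, payoff 114): dropping to 0 → total 130, payoff 0. No gain.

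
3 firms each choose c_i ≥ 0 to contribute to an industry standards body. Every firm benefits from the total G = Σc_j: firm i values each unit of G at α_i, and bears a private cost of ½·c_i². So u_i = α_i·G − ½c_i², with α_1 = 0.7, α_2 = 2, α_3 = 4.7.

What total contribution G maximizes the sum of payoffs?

Planner FOC: ∂(Σu_j)/∂c_i = (Σα_j) − c_i = 0, so c_i^SO = Σα_j = 7.4 for every i; G^SO = 22.2.

22.2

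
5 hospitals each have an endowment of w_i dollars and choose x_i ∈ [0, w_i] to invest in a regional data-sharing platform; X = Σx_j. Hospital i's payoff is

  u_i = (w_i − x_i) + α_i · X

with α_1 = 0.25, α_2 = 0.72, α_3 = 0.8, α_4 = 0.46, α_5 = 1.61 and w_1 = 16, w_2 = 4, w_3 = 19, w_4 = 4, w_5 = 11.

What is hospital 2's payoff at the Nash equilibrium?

11.92

∂u_i/∂x_i = α_i − 1, so hospital i contributes w_i if α_i > 1, else 0.
α_i > 1 for i ∈ {5}; NE contributions (0, 0, 0, 0, 11), X = 11.
u_2 = (4 − 0) + 0.72·11 = 11.92.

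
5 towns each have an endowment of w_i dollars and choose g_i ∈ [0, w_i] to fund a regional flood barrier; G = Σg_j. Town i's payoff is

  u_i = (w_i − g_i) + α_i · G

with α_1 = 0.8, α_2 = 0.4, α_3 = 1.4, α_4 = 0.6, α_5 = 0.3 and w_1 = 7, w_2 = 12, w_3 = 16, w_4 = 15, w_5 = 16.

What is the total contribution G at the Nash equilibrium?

16

∂u_i/∂g_i = α_i − 1, so town i contributes w_i if α_i > 1, else 0.
α_i > 1 for i ∈ {3}; NE contributions (0, 0, 16, 0, 0), G = 16.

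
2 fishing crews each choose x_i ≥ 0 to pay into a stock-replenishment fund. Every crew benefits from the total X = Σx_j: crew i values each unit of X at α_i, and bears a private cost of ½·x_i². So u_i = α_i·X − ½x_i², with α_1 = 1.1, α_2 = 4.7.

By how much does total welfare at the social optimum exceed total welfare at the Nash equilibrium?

11.65

Crew i's FOC: ∂u_i/∂x_i = α_i − x_i = 0, so x_i* = α_i.
NE contributions = (1.1, 4.7); X = 5.8.
W^NE = (Σα)·X − ½Σα_i² = 5.8² − ½·23.3 = 21.99.
Planner sets x_i = Σα_j = 5.8 for every i, so X^SO = 2·5.8 = 11.6.
W^SO = (Σα)·X^SO − ½·2·(Σα)² = (2/2)·5.8² = 33.64.
Deadweight loss = W^SO − W^NE = 11.65.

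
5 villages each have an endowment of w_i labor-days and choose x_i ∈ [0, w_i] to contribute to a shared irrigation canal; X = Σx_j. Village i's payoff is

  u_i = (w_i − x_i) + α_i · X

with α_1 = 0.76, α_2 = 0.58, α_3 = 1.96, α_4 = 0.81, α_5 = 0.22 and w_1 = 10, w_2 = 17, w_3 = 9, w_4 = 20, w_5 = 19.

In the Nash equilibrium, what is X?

9

∂u_i/∂x_i = α_i − 1, so village i contributes w_i if α_i > 1, else 0.
α_i > 1 for i ∈ {3}; NE contributions (0, 0, 9, 0, 0), X = 9.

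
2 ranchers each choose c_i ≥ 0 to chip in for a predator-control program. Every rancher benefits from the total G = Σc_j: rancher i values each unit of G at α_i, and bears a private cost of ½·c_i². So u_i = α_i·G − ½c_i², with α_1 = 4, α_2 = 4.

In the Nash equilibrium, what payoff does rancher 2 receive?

Rancher i's FOC: ∂u_i/∂c_i = α_i − c_i = 0, so c_i* = α_i.
NE contributions = (4, 4); G = 8.
u_2 = α_2·G − ½·(c_2)² = 4·8 − ½·4² = 24.

24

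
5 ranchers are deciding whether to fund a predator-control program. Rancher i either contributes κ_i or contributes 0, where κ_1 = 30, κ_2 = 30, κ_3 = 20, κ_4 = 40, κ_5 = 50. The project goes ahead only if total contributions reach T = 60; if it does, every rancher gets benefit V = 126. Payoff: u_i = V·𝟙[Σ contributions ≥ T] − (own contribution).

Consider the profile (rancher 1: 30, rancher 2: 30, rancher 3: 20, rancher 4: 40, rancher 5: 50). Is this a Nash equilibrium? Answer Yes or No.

No

Total = 170 ≥ 60: provided.
Rancher 1 (pledges 30, payoff 96): dropping to 0 → total 140, payoff 126. Profitable deviation.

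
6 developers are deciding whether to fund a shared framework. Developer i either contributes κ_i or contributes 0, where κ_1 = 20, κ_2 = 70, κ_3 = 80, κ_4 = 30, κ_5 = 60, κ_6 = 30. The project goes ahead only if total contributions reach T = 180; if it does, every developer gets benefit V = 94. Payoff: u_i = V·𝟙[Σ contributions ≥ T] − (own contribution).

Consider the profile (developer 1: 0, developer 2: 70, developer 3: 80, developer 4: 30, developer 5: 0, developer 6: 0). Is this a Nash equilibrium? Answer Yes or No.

Yes

Total = 180 ≥ 180: provided.
Developer 1 (pledges 0, payoff 94): pledging 20 → total 200, payoff 74. No gain.
Developer 2 (pledges 70, payoff 24): dropping to 0 → total 110, payoff 0. No gain.
Developer 3 (pledges 80, payoff 14): dropping to 0 → total 100, payoff 0. No gain.
Developer 4 (pledges 30, payoff 64): dropping to 0 → total 150, payoff 0. No gain.
Developer 5 (pledges 0, payoff 94): pledging 60 → total 240, payoff 34. No gain.
Developer 6 (pledges 0, payoff 94): pledging 30 → total 210, payoff 64. No gain.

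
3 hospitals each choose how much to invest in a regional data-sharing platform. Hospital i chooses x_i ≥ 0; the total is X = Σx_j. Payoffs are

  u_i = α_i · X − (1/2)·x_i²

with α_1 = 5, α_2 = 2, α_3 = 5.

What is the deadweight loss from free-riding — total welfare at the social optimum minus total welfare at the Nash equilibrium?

Hospital i's FOC: ∂u_i/∂x_i = α_i − x_i = 0, so x_i* = α_i.
NE contributions = (5, 2, 5); X = 12.
W^NE = (Σα)·X − ½Σα_i² = 12² − ½·54 = 117.
Planner sets x_i = Σα_j = 12 for every i, so X^SO = 3·12 = 36.
W^SO = (Σα)·X^SO − ½·3·(Σα)² = (3/2)·12² = 216.
Deadweight loss = W^SO − W^NE = 99.

99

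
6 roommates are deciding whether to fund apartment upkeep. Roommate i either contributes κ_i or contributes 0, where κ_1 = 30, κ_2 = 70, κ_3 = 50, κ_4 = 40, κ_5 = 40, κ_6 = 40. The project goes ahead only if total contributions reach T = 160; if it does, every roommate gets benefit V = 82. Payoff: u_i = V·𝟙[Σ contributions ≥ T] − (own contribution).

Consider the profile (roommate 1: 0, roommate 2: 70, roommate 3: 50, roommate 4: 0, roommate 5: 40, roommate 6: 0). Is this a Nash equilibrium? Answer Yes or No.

Total = 160 ≥ 160: provided.
Roommate 1 (pledges 0, payoff 82): pledging 30 → total 190, payoff 52. No gain.
Roommate 2 (pledges 70, payoff 12): dropping to 0 → total 90, payoff 0. No gain.
Roommate 3 (pledges 50, payoff 32): dropping to 0 → total 110, payoff 0. No gain.
Roommate 4 (pledges 0, payoff 82): pledging 40 → total 200, payoff 42. No gain.
Roommate 5 (pledges 40, payoff 42): dropping to 0 → total 120, payoff 0. No gain.
Roommate 6 (pledges 0, payoff 82): pledging 40 → total 200, payoff 42. No gain.

Yes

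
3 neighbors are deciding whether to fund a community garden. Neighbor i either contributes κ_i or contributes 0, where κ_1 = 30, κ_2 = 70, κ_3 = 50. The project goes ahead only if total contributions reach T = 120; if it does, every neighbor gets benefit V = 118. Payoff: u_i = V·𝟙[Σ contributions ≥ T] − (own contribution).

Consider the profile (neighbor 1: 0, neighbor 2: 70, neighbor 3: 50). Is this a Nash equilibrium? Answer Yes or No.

Yes

Total = 120 ≥ 120: provided.
Neighbor 1 (pledges 0, payoff 118): pledging 30 → total 150, payoff 88. No gain.
Neighbor 2 (pledges 70, payoff 48): dropping to 0 → total 50, payoff 0. No gain.
Neighbor 3 (pledges 50, payoff 68): dropping to 0 → total 70, payoff 0. No gain.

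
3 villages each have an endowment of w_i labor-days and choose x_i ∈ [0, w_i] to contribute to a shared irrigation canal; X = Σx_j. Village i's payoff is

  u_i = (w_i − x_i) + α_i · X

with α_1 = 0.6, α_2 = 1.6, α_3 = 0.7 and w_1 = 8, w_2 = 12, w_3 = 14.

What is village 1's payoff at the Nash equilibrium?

∂u_i/∂x_i = α_i − 1, so village i contributes w_i if α_i > 1, else 0.
α_i > 1 for i ∈ {2}; NE contributions (0, 12, 0), X = 12.
u_1 = (8 − 0) + 0.6·12 = 15.2.

15.2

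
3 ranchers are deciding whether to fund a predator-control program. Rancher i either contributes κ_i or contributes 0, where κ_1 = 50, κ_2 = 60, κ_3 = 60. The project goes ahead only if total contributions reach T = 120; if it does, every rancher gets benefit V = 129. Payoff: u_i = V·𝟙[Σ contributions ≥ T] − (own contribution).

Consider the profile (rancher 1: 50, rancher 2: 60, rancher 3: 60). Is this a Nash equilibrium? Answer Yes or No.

Total = 170 ≥ 120: provided.
Rancher 1 (pledges 50, payoff 79): dropping to 0 → total 120, payoff 129. Profitable deviation.

No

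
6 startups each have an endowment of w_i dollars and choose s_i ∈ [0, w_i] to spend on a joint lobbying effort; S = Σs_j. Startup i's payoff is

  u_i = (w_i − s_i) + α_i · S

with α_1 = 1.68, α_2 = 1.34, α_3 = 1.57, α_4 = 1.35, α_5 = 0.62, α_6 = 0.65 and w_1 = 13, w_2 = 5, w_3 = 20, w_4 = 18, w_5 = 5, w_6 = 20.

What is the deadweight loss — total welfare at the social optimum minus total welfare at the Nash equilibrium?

155.25

∂u_i/∂s_i = α_i − 1, so startup i contributes w_i if α_i > 1, else 0.
α_i > 1 for i ∈ {1, 2, 3, 4}; NE contributions (13, 5, 20, 18, 0, 0), S = 56.
W^NE = Σw_i − S^NE + (Σα_i)·S^NE = 81 + 6.21·56 = 428.76.
Planner: ∂(Σu_j)/∂s_i = Σα_j − 1 = 6.21 > 0, so everyone contributes w_i; S^SO = 81, W^SO = 81 + 6.21·81 = 584.01.
Deadweight loss = 155.25.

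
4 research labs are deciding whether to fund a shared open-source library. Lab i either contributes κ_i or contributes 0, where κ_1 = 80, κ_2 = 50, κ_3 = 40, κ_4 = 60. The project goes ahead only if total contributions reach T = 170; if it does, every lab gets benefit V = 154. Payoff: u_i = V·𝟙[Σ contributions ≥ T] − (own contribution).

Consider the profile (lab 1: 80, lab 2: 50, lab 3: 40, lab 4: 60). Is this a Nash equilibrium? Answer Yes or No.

Total = 230 ≥ 170: provided.
Lab 1 (pledges 80, payoff 74): dropping to 0 → total 150, payoff 0. No gain.
Lab 2 (pledges 50, payoff 104): dropping to 0 → total 180, payoff 154. Profitable deviation.

No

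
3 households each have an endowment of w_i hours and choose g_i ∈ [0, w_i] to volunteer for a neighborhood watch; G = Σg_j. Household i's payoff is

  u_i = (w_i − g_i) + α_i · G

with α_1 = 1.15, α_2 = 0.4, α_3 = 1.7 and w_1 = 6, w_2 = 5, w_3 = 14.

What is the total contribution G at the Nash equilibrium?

∂u_i/∂g_i = α_i − 1, so household i contributes w_i if α_i > 1, else 0.
α_i > 1 for i ∈ {1, 3}; NE contributions (6, 0, 14), G = 20.

20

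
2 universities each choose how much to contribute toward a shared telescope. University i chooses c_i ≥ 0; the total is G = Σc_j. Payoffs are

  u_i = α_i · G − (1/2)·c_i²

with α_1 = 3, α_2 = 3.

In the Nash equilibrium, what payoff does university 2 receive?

University i's FOC: ∂u_i/∂c_i = α_i − c_i = 0, so c_i* = α_i.
NE contributions = (3, 3); G = 6.
u_2 = α_2·G − ½·(c_2)² = 3·6 − ½·3² = 13.5.

13.5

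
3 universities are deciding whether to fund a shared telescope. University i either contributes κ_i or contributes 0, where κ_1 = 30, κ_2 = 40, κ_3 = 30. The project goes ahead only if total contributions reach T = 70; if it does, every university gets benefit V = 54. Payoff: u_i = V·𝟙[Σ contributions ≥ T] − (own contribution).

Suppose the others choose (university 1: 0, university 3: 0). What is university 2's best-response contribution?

0

Others' total = 0. Even contributing 40 gives 40 < 70: no benefit either way.
Best response: 0.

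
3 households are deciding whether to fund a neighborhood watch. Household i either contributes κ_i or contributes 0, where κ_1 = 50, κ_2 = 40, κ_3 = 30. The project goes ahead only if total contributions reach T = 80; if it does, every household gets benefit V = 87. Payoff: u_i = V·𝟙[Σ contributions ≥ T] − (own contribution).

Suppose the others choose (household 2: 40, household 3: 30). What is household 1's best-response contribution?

Others' total = 70. Contributing 50 brings total to 120 ≥ 80: gain V − κ_1 = 37.
Best response: 50.

50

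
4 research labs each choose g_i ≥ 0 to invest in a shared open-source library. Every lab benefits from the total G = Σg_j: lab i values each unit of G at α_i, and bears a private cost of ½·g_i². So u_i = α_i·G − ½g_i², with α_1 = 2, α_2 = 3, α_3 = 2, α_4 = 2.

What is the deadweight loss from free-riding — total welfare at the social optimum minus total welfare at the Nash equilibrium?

91.5

Lab i's FOC: ∂u_i/∂g_i = α_i − g_i = 0, so g_i* = α_i.
NE contributions = (2, 3, 2, 2); G = 9.
W^NE = (Σα)·G − ½Σα_i² = 9² − ½·21 = 70.5.
Planner sets g_i = Σα_j = 9 for every i, so G^SO = 4·9 = 36.
W^SO = (Σα)·G^SO − ½·4·(Σα)² = (4/2)·9² = 162.
Deadweight loss = W^SO − W^NE = 91.5.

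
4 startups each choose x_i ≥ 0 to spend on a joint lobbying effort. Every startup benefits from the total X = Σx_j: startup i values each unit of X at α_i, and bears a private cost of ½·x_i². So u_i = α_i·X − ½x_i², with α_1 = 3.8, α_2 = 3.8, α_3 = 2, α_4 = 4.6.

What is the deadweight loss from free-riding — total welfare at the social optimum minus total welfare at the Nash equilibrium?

Startup i's FOC: ∂u_i/∂x_i = α_i − x_i = 0, so x_i* = α_i.
NE contributions = (3.8, 3.8, 2, 4.6); X = 14.2.
W^NE = (Σα)·X − ½Σα_i² = 14.2² − ½·54.04 = 174.62.
Planner sets x_i = Σα_j = 14.2 for every i, so X^SO = 4·14.2 = 56.8.
W^SO = (Σα)·X^SO − ½·4·(Σα)² = (4/2)·14.2² = 403.28.
Deadweight loss = W^SO − W^NE = 228.66.

228.66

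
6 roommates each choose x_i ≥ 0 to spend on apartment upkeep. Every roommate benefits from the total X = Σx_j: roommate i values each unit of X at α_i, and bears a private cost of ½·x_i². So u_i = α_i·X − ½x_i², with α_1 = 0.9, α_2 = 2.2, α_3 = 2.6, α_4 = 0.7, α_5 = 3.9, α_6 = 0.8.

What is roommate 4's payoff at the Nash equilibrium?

7.525

Roommate i's FOC: ∂u_i/∂x_i = α_i − x_i = 0, so x_i* = α_i.
NE contributions = (0.9, 2.2, 2.6, 0.7, 3.9, 0.8); X = 11.1.
u_4 = α_4·X − ½·(x_4)² = 0.7·11.1 − ½·0.7² = 7.525.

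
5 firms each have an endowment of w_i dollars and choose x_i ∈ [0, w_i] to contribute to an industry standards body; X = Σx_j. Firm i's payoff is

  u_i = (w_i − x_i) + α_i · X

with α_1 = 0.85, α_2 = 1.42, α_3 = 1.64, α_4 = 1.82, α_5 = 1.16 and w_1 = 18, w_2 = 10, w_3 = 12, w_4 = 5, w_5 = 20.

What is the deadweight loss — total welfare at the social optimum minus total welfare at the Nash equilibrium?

∂u_i/∂x_i = α_i − 1, so firm i contributes w_i if α_i > 1, else 0.
α_i > 1 for i ∈ {2, 3, 4, 5}; NE contributions (0, 10, 12, 5, 20), X = 47.
W^NE = Σw_i − X^NE + (Σα_i)·X^NE = 65 + 5.89·47 = 341.83.
Planner: ∂(Σu_j)/∂x_i = Σα_j − 1 = 5.89 > 0, so everyone contributes w_i; X^SO = 65, W^SO = 65 + 5.89·65 = 447.85.
Deadweight loss = 106.02.

106.02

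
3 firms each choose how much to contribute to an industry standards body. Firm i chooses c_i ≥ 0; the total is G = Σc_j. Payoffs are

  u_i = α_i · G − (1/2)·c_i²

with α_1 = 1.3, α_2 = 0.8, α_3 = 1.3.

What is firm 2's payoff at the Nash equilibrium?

2.4

Firm i's FOC: ∂u_i/∂c_i = α_i − c_i = 0, so c_i* = α_i.
NE contributions = (1.3, 0.8, 1.3); G = 3.4.
u_2 = α_2·G − ½·(c_2)² = 0.8·3.4 − ½·0.8² = 2.4.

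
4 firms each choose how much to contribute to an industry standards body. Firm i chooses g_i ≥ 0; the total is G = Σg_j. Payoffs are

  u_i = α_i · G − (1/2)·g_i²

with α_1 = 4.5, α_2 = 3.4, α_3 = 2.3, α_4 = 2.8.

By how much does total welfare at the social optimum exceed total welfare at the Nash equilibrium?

Firm i's FOC: ∂u_i/∂g_i = α_i − g_i = 0, so g_i* = α_i.
NE contributions = (4.5, 3.4, 2.3, 2.8); G = 13.
W^NE = (Σα)·G − ½Σα_i² = 13² − ½·44.94 = 146.53.
Planner sets g_i = Σα_j = 13 for every i, so G^SO = 4·13 = 52.
W^SO = (Σα)·G^SO − ½·4·(Σα)² = (4/2)·13² = 338.
Deadweight loss = W^SO − W^NE = 191.47.

191.47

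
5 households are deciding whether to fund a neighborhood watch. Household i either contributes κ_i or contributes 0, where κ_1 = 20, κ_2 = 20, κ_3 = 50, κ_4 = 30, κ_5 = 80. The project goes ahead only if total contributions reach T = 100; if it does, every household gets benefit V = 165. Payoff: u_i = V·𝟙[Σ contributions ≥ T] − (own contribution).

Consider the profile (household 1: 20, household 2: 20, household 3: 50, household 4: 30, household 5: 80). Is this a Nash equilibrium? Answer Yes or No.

Total = 200 ≥ 100: provided.
Household 1 (pledges 20, payoff 145): dropping to 0 → total 180, payoff 165. Profitable deviation.

No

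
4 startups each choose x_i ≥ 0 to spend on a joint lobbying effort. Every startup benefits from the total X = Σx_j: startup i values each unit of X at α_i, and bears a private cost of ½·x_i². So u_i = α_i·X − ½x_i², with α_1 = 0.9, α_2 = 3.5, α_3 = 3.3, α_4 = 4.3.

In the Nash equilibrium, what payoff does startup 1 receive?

10.395

Startup i's FOC: ∂u_i/∂x_i = α_i − x_i = 0, so x_i* = α_i.
NE contributions = (0.9, 3.5, 3.3, 4.3); X = 12.
u_1 = α_1·X − ½·(x_1)² = 0.9·12 − ½·0.9² = 10.395.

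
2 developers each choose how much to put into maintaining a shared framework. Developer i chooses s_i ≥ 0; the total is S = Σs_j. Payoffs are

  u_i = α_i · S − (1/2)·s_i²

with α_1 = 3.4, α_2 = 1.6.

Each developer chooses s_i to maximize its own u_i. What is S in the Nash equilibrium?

5

Developer i's FOC: ∂u_i/∂s_i = α_i − s_i = 0, so s_i* = α_i.
NE contributions = (3.4, 1.6); S = 5.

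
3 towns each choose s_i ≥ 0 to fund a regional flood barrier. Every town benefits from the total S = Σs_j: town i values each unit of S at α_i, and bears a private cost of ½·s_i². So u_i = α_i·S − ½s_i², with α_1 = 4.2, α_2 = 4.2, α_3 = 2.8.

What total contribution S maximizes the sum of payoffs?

Planner FOC: ∂(Σu_j)/∂s_i = (Σα_j) − s_i = 0, so s_i^SO = Σα_j = 11.2 for every i; S^SO = 33.6.

33.6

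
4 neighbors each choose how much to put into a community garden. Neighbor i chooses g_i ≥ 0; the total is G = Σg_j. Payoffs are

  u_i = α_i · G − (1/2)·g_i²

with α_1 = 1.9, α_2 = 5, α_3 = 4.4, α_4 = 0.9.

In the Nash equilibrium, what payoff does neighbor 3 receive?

Neighbor i's FOC: ∂u_i/∂g_i = α_i − g_i = 0, so g_i* = α_i.
NE contributions = (1.9, 5, 4.4, 0.9); G = 12.2.
u_3 = α_3·G − ½·(g_3)² = 4.4·12.2 − ½·4.4² = 44.

44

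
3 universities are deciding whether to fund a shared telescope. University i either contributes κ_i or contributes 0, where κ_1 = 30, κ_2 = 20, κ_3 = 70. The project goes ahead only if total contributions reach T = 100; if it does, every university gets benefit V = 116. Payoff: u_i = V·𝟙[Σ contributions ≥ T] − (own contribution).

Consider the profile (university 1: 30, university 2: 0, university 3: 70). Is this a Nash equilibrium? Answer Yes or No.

Yes

Total = 100 ≥ 100: provided.
University 1 (pledges 30, payoff 86): dropping to 0 → total 70, payoff 0. No gain.
University 2 (pledges 0, payoff 116): pledging 20 → total 120, payoff 96. No gain.
University 3 (pledges 70, payoff 46): dropping to 0 → total 30, payoff 0. No gain.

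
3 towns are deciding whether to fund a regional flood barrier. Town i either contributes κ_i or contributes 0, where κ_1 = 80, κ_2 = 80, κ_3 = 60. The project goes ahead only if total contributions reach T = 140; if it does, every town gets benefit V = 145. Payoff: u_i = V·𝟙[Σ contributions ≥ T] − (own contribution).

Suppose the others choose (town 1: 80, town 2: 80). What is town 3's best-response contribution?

Others' total = 160 ≥ 140; contributing adds cost 60 for no extra benefit.
Best response: 0.

0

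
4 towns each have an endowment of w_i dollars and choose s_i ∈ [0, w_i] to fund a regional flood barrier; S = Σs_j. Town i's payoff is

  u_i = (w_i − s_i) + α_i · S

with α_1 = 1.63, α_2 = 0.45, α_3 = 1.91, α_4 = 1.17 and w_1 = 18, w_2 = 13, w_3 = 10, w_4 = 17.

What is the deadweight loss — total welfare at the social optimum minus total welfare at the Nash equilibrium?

∂u_i/∂s_i = α_i − 1, so town i contributes w_i if α_i > 1, else 0.
α_i > 1 for i ∈ {1, 3, 4}; NE contributions (18, 0, 10, 17), S = 45.
W^NE = Σw_i − S^NE + (Σα_i)·S^NE = 58 + 4.16·45 = 245.2.
Planner: ∂(Σu_j)/∂s_i = Σα_j − 1 = 4.16 > 0, so everyone contributes w_i; S^SO = 58, W^SO = 58 + 4.16·58 = 299.28.
Deadweight loss = 54.08.

54.08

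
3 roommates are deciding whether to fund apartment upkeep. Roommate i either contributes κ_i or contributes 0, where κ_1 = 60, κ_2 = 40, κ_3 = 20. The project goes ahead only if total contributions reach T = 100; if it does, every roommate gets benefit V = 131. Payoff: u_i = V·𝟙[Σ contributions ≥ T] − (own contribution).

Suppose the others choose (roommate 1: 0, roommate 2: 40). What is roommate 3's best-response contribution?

0

Others' total = 40. Even contributing 20 gives 60 < 100: no benefit either way.
Best response: 0.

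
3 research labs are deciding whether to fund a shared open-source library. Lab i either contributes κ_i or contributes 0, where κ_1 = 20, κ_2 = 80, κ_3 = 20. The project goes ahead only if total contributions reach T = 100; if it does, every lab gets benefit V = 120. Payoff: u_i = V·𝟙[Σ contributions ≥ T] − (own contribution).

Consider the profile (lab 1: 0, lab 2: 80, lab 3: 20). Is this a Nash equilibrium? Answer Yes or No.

Total = 100 ≥ 100: provided.
Lab 1 (pledges 0, payoff 120): pledging 20 → total 120, payoff 100. No gain.
Lab 2 (pledges 80, payoff 40): dropping to 0 → total 20, payoff 0. No gain.
Lab 3 (pledges 20, payoff 100): dropping to 0 → total 80, payoff 0. No gain.

Yes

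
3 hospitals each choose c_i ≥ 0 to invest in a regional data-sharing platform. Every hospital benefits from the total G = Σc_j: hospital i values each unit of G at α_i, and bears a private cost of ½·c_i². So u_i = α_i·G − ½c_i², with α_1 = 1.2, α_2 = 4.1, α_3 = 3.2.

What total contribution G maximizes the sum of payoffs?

25.5

Planner FOC: ∂(Σu_j)/∂c_i = (Σα_j) − c_i = 0, so c_i^SO = Σα_j = 8.5 for every i; G^SO = 25.5.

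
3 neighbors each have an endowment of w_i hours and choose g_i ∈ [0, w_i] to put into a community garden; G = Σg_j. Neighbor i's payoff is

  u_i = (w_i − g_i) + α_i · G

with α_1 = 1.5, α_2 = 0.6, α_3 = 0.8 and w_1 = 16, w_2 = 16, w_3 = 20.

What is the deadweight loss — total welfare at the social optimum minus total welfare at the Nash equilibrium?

68.4

∂u_i/∂g_i = α_i − 1, so neighbor i contributes w_i if α_i > 1, else 0.
α_i > 1 for i ∈ {1}; NE contributions (16, 0, 0), G = 16.
W^NE = Σw_i − G^NE + (Σα_i)·G^NE = 52 + 1.9·16 = 82.4.
Planner: ∂(Σu_j)/∂g_i = Σα_j − 1 = 1.9 > 0, so everyone contributes w_i; G^SO = 52, W^SO = 52 + 1.9·52 = 150.8.
Deadweight loss = 68.4.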